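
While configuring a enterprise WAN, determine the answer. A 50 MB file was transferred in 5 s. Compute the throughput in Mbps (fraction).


Given: file = 50 MB, time = 5 s
File in Mb = 50 * 8 = 400 Mb
Throughput = 400 / 5 Mbps
Throughput = 80 Mbps

80


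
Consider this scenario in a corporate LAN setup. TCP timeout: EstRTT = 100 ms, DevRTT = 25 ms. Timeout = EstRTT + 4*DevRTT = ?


Given: EstRTT = 100 ms, DevRTT = 25 ms
Timeout = EstRTT + 4 * DevRTT
4 * DevRTT = 4 * 25 = 100
Timeout = 100 + 100 = 200 ms

200


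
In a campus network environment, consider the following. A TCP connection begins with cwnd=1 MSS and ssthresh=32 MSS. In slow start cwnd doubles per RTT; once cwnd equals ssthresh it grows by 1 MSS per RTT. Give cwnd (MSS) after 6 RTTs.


RTT 0: cwnd = 1 MSS (initial)
RTT 1: cwnd = 2 MSS (slow start, doubled)
RTT 2: cwnd = 4 MSS (slow start, doubled)
RTT 3: cwnd = 8 MSS (slow start, doubled)
RTT 4: cwnd = 16 MSS (slow start, doubled)
RTT 5: cwnd = 32 MSS (slow start, doubled)
RTT 6: cwnd = 33 MSS (congestion avoidance, +1)

33


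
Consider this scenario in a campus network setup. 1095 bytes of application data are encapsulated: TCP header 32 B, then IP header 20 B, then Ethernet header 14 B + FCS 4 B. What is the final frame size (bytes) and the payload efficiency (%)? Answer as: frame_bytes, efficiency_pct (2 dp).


TCP segment = 1095 + 32 = 1127 B
IP packet = 1127 + 20 = 1147 B
Ethernet frame = 1147 + 14 + 4 = 1165 B
Efficiency = app / frame = 1095 / 1165 = 0.939914 = 93.9914% -> 93.99% (2 dp)

1165, 93.99


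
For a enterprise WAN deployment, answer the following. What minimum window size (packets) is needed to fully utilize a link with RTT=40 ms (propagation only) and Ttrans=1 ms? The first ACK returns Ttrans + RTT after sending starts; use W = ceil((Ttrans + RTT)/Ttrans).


Given: Ttrans = 1 ms, RTT = 40 ms (= 2 * Tprop, Tprop = 20 ms)
Time until first ACK returns = Ttrans + RTT = 1 + 40 = 41 ms
Need W * Ttrans >= Ttrans + RTT  ->  W >= (Ttrans + RTT) / Ttrans
(Ttrans + RTT) / Ttrans = 41 / 1 = 41
W_min = ceil(41) = 41

41


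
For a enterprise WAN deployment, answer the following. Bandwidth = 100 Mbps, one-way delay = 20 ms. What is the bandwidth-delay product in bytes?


Given: bandwidth = 100 Mbps, delay = 20 ms
BDP in bits = 100 * 10^6 * 20 / 1000
BDP in bits = 2000000
BDP in bytes = 2000000 / 8 = 250000

250000


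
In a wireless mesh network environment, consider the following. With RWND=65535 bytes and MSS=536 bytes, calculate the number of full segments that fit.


Given: RWND = 65535 bytes, MSS = 536 bytes
Full segments = floor(RWND / MSS)
Full segments = floor(65535 / 536)
Full segments = floor(122.2668) = 122

122


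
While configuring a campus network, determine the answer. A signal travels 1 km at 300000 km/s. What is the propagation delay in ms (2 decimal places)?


Given: distance = 1 km, speed = 300000 km/s
Delay = distance / speed = 1 / 300000 seconds
Delay in ms = 1 * 1000 / 300000
Delay = 0.0033 ms
Rounded to 2 dp = 0.00 ms

0.00


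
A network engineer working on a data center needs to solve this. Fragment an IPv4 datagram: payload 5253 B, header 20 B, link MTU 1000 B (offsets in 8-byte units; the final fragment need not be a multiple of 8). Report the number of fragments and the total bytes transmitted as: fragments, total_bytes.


Max data per non-final fragment = floor((MTU - header)/8)*8 = floor((1000 - 20)/8)*8 = floor(980/8)*8 = 976 B
Final fragment needs no 8-byte alignment: it can carry up to MTU - header = 980 B
Non-final fragments needed = ceil((payload - 980) / 976) = ceil(4273/976) = ceil(4.3781) = 5
Number of fragments = 5 + 1 = 6
Fragment sizes (data): 5 * 976 B + 373 B (last, 373 <= 980 OK)
Total bytes sent = payload + n_frags * header = 5253 + 6*20 = 5253 + 120 = 5373 B

6, 5373


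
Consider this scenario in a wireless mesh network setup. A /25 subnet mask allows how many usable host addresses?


Given: subnet mask /25
Host bits = 32 - 25 = 7
Total addresses = 2^7 = 128
Usable hosts = 128 - 2 (network + broadcast) = 126

126


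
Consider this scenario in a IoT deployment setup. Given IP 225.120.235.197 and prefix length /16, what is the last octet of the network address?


Given: IP = 225.120.235.197, prefix = /16
Subnet mask = 255.255.0.0
Last octet of IP: 197
Last octet of mask: 0
Network last octet = 197 AND 0 = 0

0


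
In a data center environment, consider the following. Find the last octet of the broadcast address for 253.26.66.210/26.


Given: IP = 253.26.66.210, prefix = /26
Host bits = 32 - 26 = 6
Network last octet = 210 AND mask = 192
Host part size = 2^6 - 1 = 63
Broadcast last octet = 192 OR 63 = 255

255


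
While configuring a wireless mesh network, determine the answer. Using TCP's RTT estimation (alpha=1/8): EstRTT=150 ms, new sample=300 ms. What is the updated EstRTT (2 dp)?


Given: EstRTT = 150 ms, SampleRTT = 300 ms, alpha = 1/8
New EstRTT = (1 - alpha) * EstRTT + alpha * SampleRTT
(7/8) * 150 = 131.25
(1/8) * 300 = 37.5
New EstRTT = 131.25 + 37.5 = 168.75 ms -> 168.75 ms (2 dp)

168.75


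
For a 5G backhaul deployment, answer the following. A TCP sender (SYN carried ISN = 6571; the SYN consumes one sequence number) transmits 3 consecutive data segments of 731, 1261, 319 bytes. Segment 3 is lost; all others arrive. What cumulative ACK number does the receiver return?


SYN uses sequence number 6571; first data byte = ISN + 1 = 6572.
Segment 1: SEQ = 6572, len = 731 B, covers [6572, 7302]
Segment 2: SEQ = 7303, len = 1261 B, covers [7303, 8563]
Segment 3: SEQ = 8564, len = 319 B, covers [8564, 8882] [LOST]
In-order data received: bytes [6572, 8563] (segments 1..2).
Segment 3 missing -> gap begins at byte 8564.
Cumulative ACK = next expected in-order byte = 6572 + 731 + 1261 = 8564

8564


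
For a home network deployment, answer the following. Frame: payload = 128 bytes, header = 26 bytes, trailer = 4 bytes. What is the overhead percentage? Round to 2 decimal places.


Given: payload = 128 B, header = 26 B, trailer = 4 B
Overhead bytes = header + trailer = 26 + 4 = 30
Total frame = payload + overhead = 128 + 30 = 158
Overhead % = 30 / 158 * 100 = 18.9873% -> 18.99% (2 dp)

18.99


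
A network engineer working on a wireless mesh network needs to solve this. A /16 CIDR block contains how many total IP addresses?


Given: CIDR prefix /16
Host bits = 32 - 16 = 16
Total addresses = 2^16 = 65536

65536


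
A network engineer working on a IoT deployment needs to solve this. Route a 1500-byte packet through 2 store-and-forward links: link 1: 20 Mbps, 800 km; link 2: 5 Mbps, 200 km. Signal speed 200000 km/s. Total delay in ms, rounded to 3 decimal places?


Packet = 1500 bytes = 12000 bits. Store-and-forward: sum (t_trans + t_prop) per link.
Link 1: t_trans = 12000/(20*10^6) s = 0.6000 ms; t_prop = 800/200000 s = 4.0000 ms; subtotal = 4.6000 ms
Link 2: t_trans = 12000/(5*10^6) s = 2.4000 ms; t_prop = 200/200000 s = 1.0000 ms; subtotal = 3.4000 ms
End-to-end = 4.6000 + 3.4000 = 8.0000 ms -> 8.000 ms (3 dp)

8.000


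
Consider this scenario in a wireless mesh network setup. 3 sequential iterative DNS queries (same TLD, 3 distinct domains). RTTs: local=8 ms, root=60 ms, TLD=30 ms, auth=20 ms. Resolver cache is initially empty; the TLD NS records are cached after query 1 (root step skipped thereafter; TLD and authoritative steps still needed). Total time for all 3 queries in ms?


Lookup 1 (cold cache): local + root + TLD + auth = 8 + 60 + 30 + 20 = 118 ms
Lookups 2..3 (TLD NS cached -> skip root; new domain -> still ask TLD and auth): local + TLD + auth = 8 + 30 + 20 = 58 ms each
Remaining 2 lookups: 2 * 58 = 116 ms
Total = 118 + 116 = 234 ms

234


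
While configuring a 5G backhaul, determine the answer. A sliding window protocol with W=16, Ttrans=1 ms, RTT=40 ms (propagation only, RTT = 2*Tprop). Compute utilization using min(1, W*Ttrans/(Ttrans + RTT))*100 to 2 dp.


Given: W = 16, Ttrans = 1 ms, RTT = 40 ms (= 2 * Tprop, Tprop = 20 ms)
Cycle time = Ttrans + RTT = 1 + 40 = 41 ms (first packet sent until its ACK returns)
W * Ttrans = 16 * 1 = 16 ms of sending per cycle
W * Ttrans / (Ttrans + RTT) = 16 / 41 = 0.390244
U = min(1, 0.390244) = 0.390244
U% = 39.02%

39.02


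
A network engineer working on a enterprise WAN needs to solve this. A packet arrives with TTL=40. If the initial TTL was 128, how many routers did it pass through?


Given: initial TTL = 128, received TTL = 40
Hops = initial TTL - received TTL
Hops = 128 - 40 = 88

88


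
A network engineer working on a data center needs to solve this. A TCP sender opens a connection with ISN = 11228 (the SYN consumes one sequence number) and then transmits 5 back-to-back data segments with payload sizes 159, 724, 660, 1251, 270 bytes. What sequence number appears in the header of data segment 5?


The SYN occupies sequence number ISN = 11228, so the first data byte is ISN + 1 = 11229.
SEQ of data segment i = (ISN + 1) + sum of payload sizes of segments 1..i-1.
Segment 1: SEQ = 11229, payload = 159 bytes
Segment 2: SEQ = 11388, payload = 724 bytes
Segment 3: SEQ = 12112, payload = 660 bytes
Segment 4: SEQ = 12772, payload = 1251 bytes
Segment 5: SEQ = 14023, payload = 270 bytes
SEQ of segment 5 = 11229 + 159 + 724 + 660 + 1251 = 14023

14023


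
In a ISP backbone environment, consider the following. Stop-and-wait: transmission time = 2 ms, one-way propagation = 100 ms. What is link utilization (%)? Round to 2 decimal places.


Given: Ttrans = 2 ms, Tprop = 100 ms
RTT = 2 * Tprop = 2 * 100 = 200 ms
U = Ttrans / (Ttrans + RTT)
U = 2 / (2 + 200)
U = 2 / 202 = 0.009901
U% = 0.99%

0.99


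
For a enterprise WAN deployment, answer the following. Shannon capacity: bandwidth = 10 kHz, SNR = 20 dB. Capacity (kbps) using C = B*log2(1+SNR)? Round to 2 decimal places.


Given: B = 10 kHz, SNR = 20 dB
SNR linear = 10^(20/10) = 100
1 + SNR = 101
log2(101) = 6.6582114828
C = 10 * 1000 * 6.6582114828 = 66582.1148 bps
C = 66.582115 kbps -> 66.58 kbps (2 dp)

66.58


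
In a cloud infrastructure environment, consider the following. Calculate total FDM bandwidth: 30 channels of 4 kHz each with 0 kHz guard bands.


Given: 30 channels, 4 kHz each, guard = 0 kHz
Channel bandwidth = 30 * 4 = 120 kHz
Guard bands = 29 gaps * 0 kHz = 0 kHz
Total = 120 + 0 = 120 kHz

120


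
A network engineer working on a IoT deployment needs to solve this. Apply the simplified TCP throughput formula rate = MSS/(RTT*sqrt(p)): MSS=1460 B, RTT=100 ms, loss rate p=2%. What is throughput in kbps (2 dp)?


Given: MSS = 1460 bytes, RTT = 100 ms, loss = 2%
RTT in seconds = 100 / 1000 = 0.1
Loss rate = 2% = 0.02
sqrt(loss) = sqrt(0.02) = 0.141421356237
Throughput (bytes/s) = 1460 / (0.1 * 0.141421356237) = 103237.5901
Throughput (kbps) = 103237.5901 * 8 / 1000 = 825.900720 -> 825.90 kbps (2 dp)

825.90


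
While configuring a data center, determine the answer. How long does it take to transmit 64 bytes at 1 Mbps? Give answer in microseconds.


Given: packet = 64 bytes, bandwidth = 1 Mbps
Packet in bits = 64 * 8 = 512 bits
Bandwidth = 1 * 10^6 = 1000000 bps
Time = 512 / 1000000 seconds
Time in us = 512 * 10^6 / 1000000 = 512

512


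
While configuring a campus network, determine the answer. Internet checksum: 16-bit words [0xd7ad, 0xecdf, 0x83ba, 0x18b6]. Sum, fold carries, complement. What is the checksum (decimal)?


Given words: [0xd7ad, 0xecdf, 0x83ba, 0x18b6]
Step 1: Sum all words
Raw sum = 55213 + 60639 + 33722 + 6326 = 155900
Step 2: Fold carry: (24828 + 2) = 24830
One's complement = ~24830 & 0xFFFF = 40705

40705


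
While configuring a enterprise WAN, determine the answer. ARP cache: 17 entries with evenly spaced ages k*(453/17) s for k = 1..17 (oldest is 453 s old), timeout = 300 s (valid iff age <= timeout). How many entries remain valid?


Ages are k * 453/17 s for k = 1..17 (spacing = 26.6471 s).
Entry k is valid iff k * 453/17 <= 300 iff k <= 17 * 300 / 453 = 11.2583
n_valid = floor(11.2583) = 11
(n_stale = 17 - 11 = 6)

11


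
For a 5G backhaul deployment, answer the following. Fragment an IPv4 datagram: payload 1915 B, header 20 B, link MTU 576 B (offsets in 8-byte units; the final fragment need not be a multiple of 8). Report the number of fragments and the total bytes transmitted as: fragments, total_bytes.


Max data per non-final fragment = floor((MTU - header)/8)*8 = floor((576 - 20)/8)*8 = floor(556/8)*8 = 552 B
Final fragment needs no 8-byte alignment: it can carry up to MTU - header = 556 B
Non-final fragments needed = ceil((payload - 556) / 552) = ceil(1359/552) = ceil(2.4620) = 3
Number of fragments = 3 + 1 = 4
Fragment sizes (data): 3 * 552 B + 259 B (last, 259 <= 556 OK)
Total bytes sent = payload + n_frags * header = 1915 + 4*20 = 1915 + 80 = 1995 B

4, 1995


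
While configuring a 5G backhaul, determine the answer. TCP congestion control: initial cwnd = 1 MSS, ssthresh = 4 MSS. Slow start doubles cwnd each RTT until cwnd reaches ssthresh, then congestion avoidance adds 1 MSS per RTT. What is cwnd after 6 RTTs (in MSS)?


RTT 0: cwnd = 1 MSS (initial)
RTT 1: cwnd = 2 MSS (slow start, doubled)
RTT 2: cwnd = 4 MSS (slow start, doubled)
RTT 3: cwnd = 5 MSS (congestion avoidance, +1)
RTT 4: cwnd = 6 MSS (congestion avoidance, +1)
RTT 5: cwnd = 7 MSS (congestion avoidance, +1)
RTT 6: cwnd = 8 MSS (congestion avoidance, +1)

8


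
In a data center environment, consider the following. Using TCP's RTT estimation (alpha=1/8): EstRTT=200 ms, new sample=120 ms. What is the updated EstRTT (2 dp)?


Given: EstRTT = 200 ms, SampleRTT = 120 ms, alpha = 1/8
New EstRTT = (1 - alpha) * EstRTT + alpha * SampleRTT
(7/8) * 200 = 175
(1/8) * 120 = 15
New EstRTT = 175 + 15 = 190 ms -> 190.00 ms (2 dp)

190.00


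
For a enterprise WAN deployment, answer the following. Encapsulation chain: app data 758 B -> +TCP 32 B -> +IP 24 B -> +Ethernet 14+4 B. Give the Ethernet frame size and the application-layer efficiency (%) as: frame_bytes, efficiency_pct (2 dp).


TCP segment = 758 + 32 = 790 B
IP packet = 790 + 24 = 814 B
Ethernet frame = 814 + 14 + 4 = 832 B
Efficiency = app / frame = 758 / 832 = 0.911058 = 91.1058% -> 91.11% (2 dp)

832, 91.11


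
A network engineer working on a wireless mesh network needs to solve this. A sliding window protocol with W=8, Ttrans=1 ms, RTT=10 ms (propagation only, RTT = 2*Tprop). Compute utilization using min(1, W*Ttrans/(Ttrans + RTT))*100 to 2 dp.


Given: W = 8, Ttrans = 1 ms, RTT = 10 ms (= 2 * Tprop, Tprop = 5 ms)
Cycle time = Ttrans + RTT = 1 + 10 = 11 ms (first packet sent until its ACK returns)
W * Ttrans = 8 * 1 = 8 ms of sending per cycle
W * Ttrans / (Ttrans + RTT) = 8 / 11 = 0.727273
U = min(1, 0.727273) = 0.727273
U% = 72.73%

72.73


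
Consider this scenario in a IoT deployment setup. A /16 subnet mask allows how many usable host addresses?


Given: subnet mask /16
Host bits = 32 - 16 = 16
Total addresses = 2^16 = 65536
Usable hosts = 65536 - 2 (network + broadcast) = 65534

65534


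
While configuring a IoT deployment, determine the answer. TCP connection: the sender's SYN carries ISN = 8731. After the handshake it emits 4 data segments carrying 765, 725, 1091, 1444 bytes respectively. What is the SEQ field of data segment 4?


The SYN occupies sequence number ISN = 8731, so the first data byte is ISN + 1 = 8732.
SEQ of data segment i = (ISN + 1) + sum of payload sizes of segments 1..i-1.
Segment 1: SEQ = 8732, payload = 765 bytes
Segment 2: SEQ = 9497, payload = 725 bytes
Segment 3: SEQ = 10222, payload = 1091 bytes
Segment 4: SEQ = 11313, payload = 1444 bytes
SEQ of segment 4 = 8732 + 765 + 725 + 1091 = 11313

11313


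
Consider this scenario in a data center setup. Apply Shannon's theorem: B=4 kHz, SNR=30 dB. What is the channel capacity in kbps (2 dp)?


Given: B = 4 kHz, SNR = 30 dB
SNR linear = 10^(30/10) = 1000
1 + SNR = 1001
log2(1001) = 9.9672262588
C = 4 * 1000 * 9.9672262588 = 39868.9050 bps
C = 39.868905 kbps -> 39.87 kbps (2 dp)

39.87


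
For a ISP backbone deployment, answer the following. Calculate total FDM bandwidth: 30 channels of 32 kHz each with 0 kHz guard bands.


Given: 30 channels, 32 kHz each, guard = 0 kHz
Channel bandwidth = 30 * 32 = 960 kHz
Guard bands = 29 gaps * 0 kHz = 0 kHz
Total = 960 + 0 = 960 kHz

960


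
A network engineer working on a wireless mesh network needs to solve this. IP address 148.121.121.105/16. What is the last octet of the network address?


Given: IP = 148.121.121.105, prefix = /16
Subnet mask = 255.255.0.0
Last octet of IP: 105
Last octet of mask: 0
Network last octet = 105 AND 0 = 0

0


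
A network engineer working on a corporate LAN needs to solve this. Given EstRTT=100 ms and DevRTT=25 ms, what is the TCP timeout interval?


Given: EstRTT = 100 ms, DevRTT = 25 ms
Timeout = EstRTT + 4 * DevRTT
4 * DevRTT = 4 * 25 = 100
Timeout = 100 + 100 = 200 ms

200


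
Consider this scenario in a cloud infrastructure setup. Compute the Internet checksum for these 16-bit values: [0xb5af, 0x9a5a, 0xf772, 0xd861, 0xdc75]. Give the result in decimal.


Given words: [0xb5af, 0x9a5a, 0xf772, 0xd861, 0xdc75]
Step 1: Sum all words
Raw sum = 46511 + 39514 + 63346 + 55393 + 56437 = 261201
Step 2: Fold carry: (64593 + 3) = 64596
One's complement = ~64596 & 0xFFFF = 939

939


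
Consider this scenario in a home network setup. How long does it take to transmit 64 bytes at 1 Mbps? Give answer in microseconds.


Given: packet = 64 bytes, bandwidth = 1 Mbps
Packet in bits = 64 * 8 = 512 bits
Bandwidth = 1 * 10^6 = 1000000 bps
Time = 512 / 1000000 seconds
Time in us = 512 * 10^6 / 1000000 = 512

512


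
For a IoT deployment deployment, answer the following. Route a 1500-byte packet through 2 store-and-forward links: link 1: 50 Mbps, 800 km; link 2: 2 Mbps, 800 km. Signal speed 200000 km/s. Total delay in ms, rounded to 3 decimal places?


Packet = 1500 bytes = 12000 bits. Store-and-forward: sum (t_trans + t_prop) per link.
Link 1: t_trans = 12000/(50*10^6) s = 0.2400 ms; t_prop = 800/200000 s = 4.0000 ms; subtotal = 4.2400 ms
Link 2: t_trans = 12000/(2*10^6) s = 6.0000 ms; t_prop = 800/200000 s = 4.0000 ms; subtotal = 10.0000 ms
End-to-end = 4.2400 + 10.0000 = 14.2400 ms -> 14.240 ms (3 dp)

14.240


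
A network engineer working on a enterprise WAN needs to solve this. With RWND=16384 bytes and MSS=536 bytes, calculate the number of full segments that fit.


Given: RWND = 16384 bytes, MSS = 536 bytes
Full segments = floor(RWND / MSS)
Full segments = floor(16384 / 536)
Full segments = floor(30.5672) = 30

30


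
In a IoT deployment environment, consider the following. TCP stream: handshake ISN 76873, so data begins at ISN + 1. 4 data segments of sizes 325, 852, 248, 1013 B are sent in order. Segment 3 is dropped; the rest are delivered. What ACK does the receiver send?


SYN uses sequence number 76873; first data byte = ISN + 1 = 76874.
Segment 1: SEQ = 76874, len = 325 B, covers [76874, 77198]
Segment 2: SEQ = 77199, len = 852 B, covers [77199, 78050]
Segment 3: SEQ = 78051, len = 248 B, covers [78051, 78298] [LOST]
Segment 4: SEQ = 78299, len = 1013 B, covers [78299, 79311]
In-order data received: bytes [76874, 78050] (segments 1..2).
Segment 3 missing -> gap begins at byte 78051; later segments buffered out of order.
Cumulative ACK = next expected in-order byte = 76874 + 325 + 852 = 78051

78051


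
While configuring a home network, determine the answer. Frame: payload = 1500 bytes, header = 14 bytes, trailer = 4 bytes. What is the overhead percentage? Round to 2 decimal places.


Given: payload = 1500 B, header = 14 B, trailer = 4 B
Overhead bytes = header + trailer = 14 + 4 = 18
Total frame = payload + overhead = 1500 + 18 = 1518
Overhead % = 18 / 1518 * 100 = 1.1858% -> 1.19% (2 dp)

1.19


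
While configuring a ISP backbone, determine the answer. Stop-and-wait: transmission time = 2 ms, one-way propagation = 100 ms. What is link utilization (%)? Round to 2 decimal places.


Given: Ttrans = 2 ms, Tprop = 100 ms
RTT = 2 * Tprop = 2 * 100 = 200 ms
U = Ttrans / (Ttrans + RTT)
U = 2 / (2 + 200)
U = 2 / 202 = 0.009901
U% = 0.99%

0.99


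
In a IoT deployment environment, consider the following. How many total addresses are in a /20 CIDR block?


Given: CIDR prefix /20
Host bits = 32 - 20 = 12
Total addresses = 2^12 = 4096

4096


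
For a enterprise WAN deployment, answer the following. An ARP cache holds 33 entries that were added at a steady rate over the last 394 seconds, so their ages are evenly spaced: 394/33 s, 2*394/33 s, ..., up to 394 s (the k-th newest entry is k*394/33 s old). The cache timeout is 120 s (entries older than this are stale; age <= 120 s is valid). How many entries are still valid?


Ages are k * 394/33 s for k = 1..33 (spacing = 11.9394 s).
Entry k is valid iff k * 394/33 <= 120 iff k <= 33 * 120 / 394 = 10.0508
n_valid = floor(10.0508) = 10
(n_stale = 33 - 10 = 23)

10


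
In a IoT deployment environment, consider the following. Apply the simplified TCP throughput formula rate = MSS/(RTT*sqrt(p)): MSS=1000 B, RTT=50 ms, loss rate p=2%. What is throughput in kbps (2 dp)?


Given: MSS = 1000 bytes, RTT = 50 ms, loss = 2%
RTT in seconds = 50 / 1000 = 0.05
Loss rate = 2% = 0.02
sqrt(loss) = sqrt(0.02) = 0.141421356237
Throughput (bytes/s) = 1000 / (0.05 * 0.141421356237) = 141421.3562
Throughput (kbps) = 141421.3562 * 8 / 1000 = 1131.370850 -> 1131.37 kbps (2 dp)

1131.37


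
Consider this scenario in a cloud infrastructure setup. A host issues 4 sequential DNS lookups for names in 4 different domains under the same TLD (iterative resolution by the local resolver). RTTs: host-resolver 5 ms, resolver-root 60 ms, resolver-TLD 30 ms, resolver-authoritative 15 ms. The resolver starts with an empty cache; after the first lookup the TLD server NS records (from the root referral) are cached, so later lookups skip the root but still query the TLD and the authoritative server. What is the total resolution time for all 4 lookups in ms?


Lookup 1 (cold cache): local + root + TLD + auth = 5 + 60 + 30 + 15 = 110 ms
Lookups 2..4 (TLD NS cached -> skip root; new domain -> still ask TLD and auth): local + TLD + auth = 5 + 30 + 15 = 50 ms each
Remaining 3 lookups: 3 * 50 = 150 ms
Total = 110 + 150 = 260 ms

260


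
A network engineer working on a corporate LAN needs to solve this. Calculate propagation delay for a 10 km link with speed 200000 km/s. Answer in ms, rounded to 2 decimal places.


Given: distance = 10 km, speed = 200000 km/s
Delay = distance / speed = 10 / 200000 seconds
Delay in ms = 10 * 1000 / 200000
Delay = 0.0500 ms
Rounded to 2 dp = 0.05 ms

0.05


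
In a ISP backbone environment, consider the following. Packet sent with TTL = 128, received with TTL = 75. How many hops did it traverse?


Given: initial TTL = 128, received TTL = 75
Hops = initial TTL - received TTL
Hops = 128 - 75 = 53

53


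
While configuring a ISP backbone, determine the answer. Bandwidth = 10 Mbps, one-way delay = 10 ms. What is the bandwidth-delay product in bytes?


Given: bandwidth = 10 Mbps, delay = 10 ms
BDP in bits = 10 * 10^6 * 10 / 1000
BDP in bits = 100000
BDP in bytes = 100000 / 8 = 12500

12500


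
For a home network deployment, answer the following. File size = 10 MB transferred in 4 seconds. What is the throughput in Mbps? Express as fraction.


Given: file = 10 MB, time = 4 s
File in Mb = 10 * 8 = 80 Mb
Throughput = 80 / 4 Mbps
Throughput = 20 Mbps

20


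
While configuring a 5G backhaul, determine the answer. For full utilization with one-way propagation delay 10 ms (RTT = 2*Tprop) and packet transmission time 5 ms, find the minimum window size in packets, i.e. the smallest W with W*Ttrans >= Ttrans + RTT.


Given: Ttrans = 5 ms, RTT = 20 ms (= 2 * Tprop, Tprop = 10 ms)
Time until first ACK returns = Ttrans + RTT = 5 + 20 = 25 ms
Need W * Ttrans >= Ttrans + RTT  ->  W >= (Ttrans + RTT) / Ttrans
(Ttrans + RTT) / Ttrans = 25 / 5 = 5
W_min = ceil(5) = 5

5


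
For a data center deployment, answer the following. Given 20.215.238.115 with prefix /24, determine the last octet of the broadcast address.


Given: IP = 20.215.238.115, prefix = /24
Host bits = 32 - 24 = 8
Network last octet = 115 AND mask = 0
Host part size = 2^8 - 1 = 255
Broadcast last octet = 0 OR 255 = 255

255


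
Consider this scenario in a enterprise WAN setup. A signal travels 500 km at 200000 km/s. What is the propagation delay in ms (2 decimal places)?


Given: distance = 500 km, speed = 200000 km/s
Delay = distance / speed = 500 / 200000 seconds
Delay in ms = 500 * 1000 / 200000
Delay = 2.5000 ms
Rounded to 2 dp = 2.50 ms

2.50


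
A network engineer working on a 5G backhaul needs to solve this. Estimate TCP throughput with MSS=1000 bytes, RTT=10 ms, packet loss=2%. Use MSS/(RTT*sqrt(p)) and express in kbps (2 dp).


Given: MSS = 1000 bytes, RTT = 10 ms, loss = 2%
RTT in seconds = 10 / 1000 = 0.01
Loss rate = 2% = 0.02
sqrt(loss) = sqrt(0.02) = 0.141421356237
Throughput (bytes/s) = 1000 / (0.01 * 0.141421356237) = 707106.7812
Throughput (kbps) = 707106.7812 * 8 / 1000 = 5656.854249 -> 5656.85 kbps (2 dp)

5656.85


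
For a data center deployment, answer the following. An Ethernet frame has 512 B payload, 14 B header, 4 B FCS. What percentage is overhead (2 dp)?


Given: payload = 512 B, header = 14 B, trailer = 4 B
Overhead bytes = header + trailer = 14 + 4 = 18
Total frame = payload + overhead = 512 + 18 = 530
Overhead % = 18 / 530 * 100 = 3.3962% -> 3.40% (2 dp)

3.40


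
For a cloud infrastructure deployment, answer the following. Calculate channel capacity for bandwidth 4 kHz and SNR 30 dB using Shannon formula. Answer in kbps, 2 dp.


Given: B = 4 kHz, SNR = 30 dB
SNR linear = 10^(30/10) = 1000
1 + SNR = 1001
log2(1001) = 9.9672262588
C = 4 * 1000 * 9.9672262588 = 39868.9050 bps
C = 39.868905 kbps -> 39.87 kbps (2 dp)

39.87


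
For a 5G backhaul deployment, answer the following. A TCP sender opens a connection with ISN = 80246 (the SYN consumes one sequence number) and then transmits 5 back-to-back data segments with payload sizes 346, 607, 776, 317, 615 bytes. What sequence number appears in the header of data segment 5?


The SYN occupies sequence number ISN = 80246, so the first data byte is ISN + 1 = 80247.
SEQ of data segment i = (ISN + 1) + sum of payload sizes of segments 1..i-1.
Segment 1: SEQ = 80247, payload = 346 bytes
Segment 2: SEQ = 80593, payload = 607 bytes
Segment 3: SEQ = 81200, payload = 776 bytes
Segment 4: SEQ = 81976, payload = 317 bytes
Segment 5: SEQ = 82293, payload = 615 bytes
SEQ of segment 5 = 80247 + 346 + 607 + 776 + 317 = 82293

82293


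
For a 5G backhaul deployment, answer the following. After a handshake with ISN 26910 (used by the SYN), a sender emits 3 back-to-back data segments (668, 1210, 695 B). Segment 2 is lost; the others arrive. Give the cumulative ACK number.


SYN uses sequence number 26910; first data byte = ISN + 1 = 26911.
Segment 1: SEQ = 26911, len = 668 B, covers [26911, 27578]
Segment 2: SEQ = 27579, len = 1210 B, covers [27579, 28788] [LOST]
Segment 3: SEQ = 28789, len = 695 B, covers [28789, 29483]
In-order data received: bytes [26911, 27578] (segments 1..1).
Segment 2 missing -> gap begins at byte 27579; later segments buffered out of order.
Cumulative ACK = next expected in-order byte = 26911 + 668 = 27579

27579


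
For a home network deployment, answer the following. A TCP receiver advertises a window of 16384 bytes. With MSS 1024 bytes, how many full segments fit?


Given: RWND = 16384 bytes, MSS = 1024 bytes
Full segments = floor(RWND / MSS)
Full segments = floor(16384 / 1024)
Full segments = floor(16.0) = 16

16


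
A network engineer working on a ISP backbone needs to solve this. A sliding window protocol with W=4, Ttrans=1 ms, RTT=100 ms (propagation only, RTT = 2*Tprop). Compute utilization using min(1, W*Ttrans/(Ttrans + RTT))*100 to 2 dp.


Given: W = 4, Ttrans = 1 ms, RTT = 100 ms (= 2 * Tprop, Tprop = 50 ms)
Cycle time = Ttrans + RTT = 1 + 100 = 101 ms (first packet sent until its ACK returns)
W * Ttrans = 4 * 1 = 4 ms of sending per cycle
W * Ttrans / (Ttrans + RTT) = 4 / 101 = 0.039604
U = min(1, 0.039604) = 0.039604
U% = 3.96%

3.96


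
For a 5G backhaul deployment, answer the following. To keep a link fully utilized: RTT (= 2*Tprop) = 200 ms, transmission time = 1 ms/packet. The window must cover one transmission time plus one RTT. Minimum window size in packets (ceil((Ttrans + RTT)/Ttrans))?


Given: Ttrans = 1 ms, RTT = 200 ms (= 2 * Tprop, Tprop = 100 ms)
Time until first ACK returns = Ttrans + RTT = 1 + 200 = 201 ms
Need W * Ttrans >= Ttrans + RTT  ->  W >= (Ttrans + RTT) / Ttrans
(Ttrans + RTT) / Ttrans = 201 / 1 = 201
W_min = ceil(201) = 201

201


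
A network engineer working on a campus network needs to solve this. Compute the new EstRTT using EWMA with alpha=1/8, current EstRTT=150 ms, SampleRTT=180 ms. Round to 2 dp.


Given: EstRTT = 150 ms, SampleRTT = 180 ms, alpha = 1/8
New EstRTT = (1 - alpha) * EstRTT + alpha * SampleRTT
(7/8) * 150 = 131.25
(1/8) * 180 = 22.5
New EstRTT = 131.25 + 22.5 = 153.75 ms -> 153.75 ms (2 dp)

153.75


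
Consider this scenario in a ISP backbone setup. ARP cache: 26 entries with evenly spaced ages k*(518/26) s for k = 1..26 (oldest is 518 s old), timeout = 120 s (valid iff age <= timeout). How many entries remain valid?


Ages are k * 518/26 s for k = 1..26 (spacing = 19.9231 s).
Entry k is valid iff k * 518/26 <= 120 iff k <= 26 * 120 / 518 = 6.0232
n_valid = floor(6.0232) = 6
(n_stale = 26 - 6 = 20)

6


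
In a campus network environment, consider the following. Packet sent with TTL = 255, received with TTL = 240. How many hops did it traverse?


Given: initial TTL = 255, received TTL = 240
Hops = initial TTL - received TTL
Hops = 255 - 240 = 15

15


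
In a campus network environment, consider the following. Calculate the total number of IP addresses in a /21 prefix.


Given: CIDR prefix /21
Host bits = 32 - 21 = 11
Total addresses = 2^11 = 2048

2048


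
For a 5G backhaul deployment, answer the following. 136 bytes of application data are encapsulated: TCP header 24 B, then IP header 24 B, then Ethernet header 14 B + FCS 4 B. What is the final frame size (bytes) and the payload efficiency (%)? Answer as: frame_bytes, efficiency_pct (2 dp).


TCP segment = 136 + 24 = 160 B
IP packet = 160 + 24 = 184 B
Ethernet frame = 184 + 14 + 4 = 202 B
Efficiency = app / frame = 136 / 202 = 0.673267 = 67.3267% -> 67.33% (2 dp)

202, 67.33


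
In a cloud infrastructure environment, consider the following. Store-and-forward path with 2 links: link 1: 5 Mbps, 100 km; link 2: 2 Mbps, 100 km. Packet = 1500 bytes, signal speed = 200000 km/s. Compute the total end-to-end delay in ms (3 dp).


Packet = 1500 bytes = 12000 bits. Store-and-forward: sum (t_trans + t_prop) per link.
Link 1: t_trans = 12000/(5*10^6) s = 2.4000 ms; t_prop = 100/200000 s = 0.5000 ms; subtotal = 2.9000 ms
Link 2: t_trans = 12000/(2*10^6) s = 6.0000 ms; t_prop = 100/200000 s = 0.5000 ms; subtotal = 6.5000 ms
End-to-end = 2.9000 + 6.5000 = 9.4000 ms -> 9.400 ms (3 dp)

9.400


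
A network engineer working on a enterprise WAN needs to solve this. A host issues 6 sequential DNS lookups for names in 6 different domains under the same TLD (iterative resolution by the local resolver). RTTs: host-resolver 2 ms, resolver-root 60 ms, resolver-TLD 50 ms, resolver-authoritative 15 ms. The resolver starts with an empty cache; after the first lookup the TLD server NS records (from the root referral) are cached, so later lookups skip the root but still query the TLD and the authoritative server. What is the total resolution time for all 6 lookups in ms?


Lookup 1 (cold cache): local + root + TLD + auth = 2 + 60 + 50 + 15 = 127 ms
Lookups 2..6 (TLD NS cached -> skip root; new domain -> still ask TLD and auth): local + TLD + auth = 2 + 50 + 15 = 67 ms each
Remaining 5 lookups: 5 * 67 = 335 ms
Total = 127 + 335 = 462 ms

462


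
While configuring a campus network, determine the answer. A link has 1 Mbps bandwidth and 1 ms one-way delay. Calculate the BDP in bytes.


Given: bandwidth = 1 Mbps, delay = 1 ms
BDP in bits = 1 * 10^6 * 1 / 1000
BDP in bits = 1000
BDP in bytes = 1000 / 8 = 125

125


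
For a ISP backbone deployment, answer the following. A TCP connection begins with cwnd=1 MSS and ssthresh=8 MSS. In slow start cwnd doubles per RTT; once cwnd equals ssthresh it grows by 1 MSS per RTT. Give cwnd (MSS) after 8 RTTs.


RTT 0: cwnd = 1 MSS (initial)
RTT 1: cwnd = 2 MSS (slow start, doubled)
RTT 2: cwnd = 4 MSS (slow start, doubled)
RTT 3: cwnd = 8 MSS (slow start, doubled)
RTT 4: cwnd = 9 MSS (congestion avoidance, +1)
RTT 5: cwnd = 10 MSS (congestion avoidance, +1)
RTT 6: cwnd = 11 MSS (congestion avoidance, +1)
RTT 7: cwnd = 12 MSS (congestion avoidance, +1)
RTT 8: cwnd = 13 MSS (congestion avoidance, +1)

13


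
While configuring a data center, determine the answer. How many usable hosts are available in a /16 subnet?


Given: subnet mask /16
Host bits = 32 - 16 = 16
Total addresses = 2^16 = 65536
Usable hosts = 65536 - 2 (network + broadcast) = 65534

65534


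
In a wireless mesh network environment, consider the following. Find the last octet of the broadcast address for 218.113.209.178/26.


Given: IP = 218.113.209.178, prefix = /26
Host bits = 32 - 26 = 6
Network last octet = 178 AND mask = 128
Host part size = 2^6 - 1 = 63
Broadcast last octet = 128 OR 63 = 191

191


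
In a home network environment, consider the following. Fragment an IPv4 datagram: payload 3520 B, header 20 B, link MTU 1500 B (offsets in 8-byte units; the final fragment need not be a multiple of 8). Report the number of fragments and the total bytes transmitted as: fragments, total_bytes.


Max data per non-final fragment = floor((MTU - header)/8)*8 = floor((1500 - 20)/8)*8 = floor(1480/8)*8 = 1480 B
Final fragment needs no 8-byte alignment: it can carry up to MTU - header = 1480 B
Non-final fragments needed = ceil((payload - 1480) / 1480) = ceil(2040/1480) = ceil(1.3784) = 2
Number of fragments = 2 + 1 = 3
Fragment sizes (data): 2 * 1480 B + 560 B (last, 560 <= 1480 OK)
Total bytes sent = payload + n_frags * header = 3520 + 3*20 = 3520 + 60 = 3580 B

3, 3580


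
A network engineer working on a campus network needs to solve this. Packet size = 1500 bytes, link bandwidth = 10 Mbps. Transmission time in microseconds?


Given: packet = 1500 bytes, bandwidth = 10 Mbps
Packet in bits = 1500 * 8 = 12000 bits
Bandwidth = 10 * 10^6 = 10000000 bps
Time = 12000 / 10000000 seconds
Time in us = 12000 * 10^6 / 10000000 = 1200

1200


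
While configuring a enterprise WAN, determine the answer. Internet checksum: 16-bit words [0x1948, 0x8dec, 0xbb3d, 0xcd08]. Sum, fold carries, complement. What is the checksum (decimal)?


Given words: [0x1948, 0x8dec, 0xbb3d, 0xcd08]
Step 1: Sum all words
Raw sum = 6472 + 36332 + 47933 + 52488 = 143225
Step 2: Fold carry: (12153 + 2) = 12155
One's complement = ~12155 & 0xFFFF = 53380

53380


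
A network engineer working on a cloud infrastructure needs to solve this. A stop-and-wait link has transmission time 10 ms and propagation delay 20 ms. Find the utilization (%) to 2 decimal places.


Given: Ttrans = 10 ms, Tprop = 20 ms
RTT = 2 * Tprop = 2 * 20 = 40 ms
U = Ttrans / (Ttrans + RTT)
U = 10 / (10 + 40)
U = 10 / 50 = 0.2
U% = 20.00%

20.00


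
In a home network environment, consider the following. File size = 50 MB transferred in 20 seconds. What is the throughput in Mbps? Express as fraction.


Given: file = 50 MB, time = 20 s
File in Mb = 50 * 8 = 400 Mb
Throughput = 400 / 20 Mbps
Throughput = 20 Mbps

20


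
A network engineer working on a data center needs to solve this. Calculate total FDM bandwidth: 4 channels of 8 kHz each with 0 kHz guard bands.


Given: 4 channels, 8 kHz each, guard = 0 kHz
Channel bandwidth = 4 * 8 = 32 kHz
Guard bands = 3 gaps * 0 kHz = 0 kHz
Total = 32 + 0 = 32 kHz

32


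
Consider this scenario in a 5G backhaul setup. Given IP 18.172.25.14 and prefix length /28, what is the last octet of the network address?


Given: IP = 18.172.25.14, prefix = /28
Subnet mask = 255.255.255.240
Last octet of IP: 14
Last octet of mask: 240
Network last octet = 14 AND 240 = 0

0


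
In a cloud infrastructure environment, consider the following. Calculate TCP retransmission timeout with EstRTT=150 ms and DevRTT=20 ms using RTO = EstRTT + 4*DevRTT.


Given: EstRTT = 150 ms, DevRTT = 20 ms
Timeout = EstRTT + 4 * DevRTT
4 * DevRTT = 4 * 20 = 80
Timeout = 150 + 80 = 230 ms

230


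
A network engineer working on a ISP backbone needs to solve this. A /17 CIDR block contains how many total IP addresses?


Given: CIDR prefix /17
Host bits = 32 - 17 = 15
Total addresses = 2^15 = 32768

32768


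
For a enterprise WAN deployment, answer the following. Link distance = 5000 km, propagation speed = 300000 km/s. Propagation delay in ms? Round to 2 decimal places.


Given: distance = 5000 km, speed = 300000 km/s
Delay = distance / speed = 5000 / 300000 seconds
Delay in ms = 5000 * 1000 / 300000
Delay = 16.6667 ms
Rounded to 2 dp = 16.67 ms

16.67


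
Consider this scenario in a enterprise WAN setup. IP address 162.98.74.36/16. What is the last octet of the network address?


Given: IP = 162.98.74.36, prefix = /16
Subnet mask = 255.255.0.0
Last octet of IP: 36
Last octet of mask: 0
Network last octet = 36 AND 0 = 0

0


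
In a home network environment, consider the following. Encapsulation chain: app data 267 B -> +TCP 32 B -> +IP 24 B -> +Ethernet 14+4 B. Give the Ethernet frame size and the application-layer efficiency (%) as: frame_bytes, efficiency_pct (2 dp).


TCP segment = 267 + 32 = 299 B
IP packet = 299 + 24 = 323 B
Ethernet frame = 323 + 14 + 4 = 341 B
Efficiency = app / frame = 267 / 341 = 0.782991 = 78.2991% -> 78.30% (2 dp)

341, 78.30


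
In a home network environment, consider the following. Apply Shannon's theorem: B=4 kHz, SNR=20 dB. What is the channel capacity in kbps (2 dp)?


Given: B = 4 kHz, SNR = 20 dB
SNR linear = 10^(20/10) = 100
1 + SNR = 101
log2(101) = 6.6582114828
C = 4 * 1000 * 6.6582114828 = 26632.8459 bps
C = 26.632846 kbps -> 26.63 kbps (2 dp)

26.63


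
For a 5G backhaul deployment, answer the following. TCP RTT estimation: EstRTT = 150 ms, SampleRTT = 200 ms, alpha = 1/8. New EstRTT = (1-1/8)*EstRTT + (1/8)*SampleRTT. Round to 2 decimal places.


Given: EstRTT = 150 ms, SampleRTT = 200 ms, alpha = 1/8
New EstRTT = (1 - alpha) * EstRTT + alpha * SampleRTT
(7/8) * 150 = 131.25
(1/8) * 200 = 25
New EstRTT = 131.25 + 25 = 156.25 ms -> 156.25 ms (2 dp)

156.25


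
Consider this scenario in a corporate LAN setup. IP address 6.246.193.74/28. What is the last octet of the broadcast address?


Given: IP = 6.246.193.74, prefix = /28
Host bits = 32 - 28 = 4
Network last octet = 74 AND mask = 64
Host part size = 2^4 - 1 = 15
Broadcast last octet = 64 OR 15 = 79

79


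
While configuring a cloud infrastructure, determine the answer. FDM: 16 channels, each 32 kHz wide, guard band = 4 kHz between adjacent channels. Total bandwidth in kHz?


Given: 16 channels, 32 kHz each, guard = 4 kHz
Channel bandwidth = 16 * 32 = 512 kHz
Guard bands = 15 gaps * 4 kHz = 60 kHz
Total = 512 + 60 = 572 kHz

572


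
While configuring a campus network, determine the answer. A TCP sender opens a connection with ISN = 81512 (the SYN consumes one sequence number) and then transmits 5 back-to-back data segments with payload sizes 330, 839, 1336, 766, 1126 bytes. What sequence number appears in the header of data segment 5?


The SYN occupies sequence number ISN = 81512, so the first data byte is ISN + 1 = 81513.
SEQ of data segment i = (ISN + 1) + sum of payload sizes of segments 1..i-1.
Segment 1: SEQ = 81513, payload = 330 bytes
Segment 2: SEQ = 81843, payload = 839 bytes
Segment 3: SEQ = 82682, payload = 1336 bytes
Segment 4: SEQ = 84018, payload = 766 bytes
Segment 5: SEQ = 84784, payload = 1126 bytes
SEQ of segment 5 = 81513 + 330 + 839 + 1336 + 766 = 84784

84784
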